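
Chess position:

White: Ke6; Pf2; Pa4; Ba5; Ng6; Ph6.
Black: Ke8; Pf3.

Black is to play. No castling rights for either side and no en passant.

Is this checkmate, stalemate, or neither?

stalemate

Black to move; black king on e8.
In check: no.
King squares — d7: attacked by Ke6; e7: attacked by Ke6; f7: attacked by Ke6; d8: attacked by Ba5; f8: attacked by Ng6.
Legal moves for Black: none.
Not in check and no legal moves → stalemate.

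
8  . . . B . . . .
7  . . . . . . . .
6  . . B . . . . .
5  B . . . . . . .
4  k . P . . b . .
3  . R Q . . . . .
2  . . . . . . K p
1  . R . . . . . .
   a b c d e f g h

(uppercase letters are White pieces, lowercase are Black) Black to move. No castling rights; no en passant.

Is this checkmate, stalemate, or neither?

checkmate

Black to move; black king on a4.
In check: yes, from the white bishop on c6.
King squares — a3: attacked by Rb3; b3: attacked by Rb1; b4: attacked by Rb3; a5: attacked by Qc3; b5: attacked by Rb3.
Legal moves for Black: none.
In check with no legal moves → checkmate.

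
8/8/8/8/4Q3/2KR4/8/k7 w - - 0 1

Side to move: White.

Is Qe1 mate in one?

no

After Qe1: black king on a1; in check: yes, from the white queen on e1.
Black has 1 legal reply: Ka2.
In check but a legal move exists → not checkmate.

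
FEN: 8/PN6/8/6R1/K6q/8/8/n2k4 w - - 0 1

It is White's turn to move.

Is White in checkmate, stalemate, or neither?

White to move; white king on a4.
In check: yes, from the black queen on h4.
King squares — a3: available; b3: attacked by Na1; b4: attacked by Qh4; a5: available; b5: available.
Legal moves for White: Kb5, Ka5, Ka3, Rg4.
White is in check but has 4 legal moves → neither.

neither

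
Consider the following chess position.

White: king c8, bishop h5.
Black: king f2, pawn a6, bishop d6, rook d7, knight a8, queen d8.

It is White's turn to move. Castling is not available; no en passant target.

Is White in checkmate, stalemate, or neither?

White to move; white king on c8.
In check: yes, from the black queen on d8.
King squares — b7: attacked by Rd7; c7: attacked by Bd6; d7: attacked by Qd8; b8: attacked by Bd6; d8: attacked by Rd7.
Legal moves for White: none.
In check with no legal moves → checkmate.

checkmate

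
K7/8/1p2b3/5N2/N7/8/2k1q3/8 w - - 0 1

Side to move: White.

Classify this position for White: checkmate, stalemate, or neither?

White to move; white king on a8.
In check: no.
Legal moves for White: Kb8, Kb7, Ka7, Ng7, Ne7, Nh6, Nd6, Nh4, Nd4+, Ng3, Ne3+, Nxb6, Nc5, Nc3, Nb2.
White has 15 legal moves and is not in check → neither.

neither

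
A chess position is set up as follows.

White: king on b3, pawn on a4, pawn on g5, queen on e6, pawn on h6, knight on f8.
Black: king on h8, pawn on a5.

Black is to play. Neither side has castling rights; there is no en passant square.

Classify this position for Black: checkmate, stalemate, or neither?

stalemate

Black to move; black king on h8.
In check: no.
King squares — g7: attacked by Ph6; h7: attacked by Nf8; g8: attacked by Qe6.
Legal moves for Black: none.
Not in check and no legal moves → stalemate.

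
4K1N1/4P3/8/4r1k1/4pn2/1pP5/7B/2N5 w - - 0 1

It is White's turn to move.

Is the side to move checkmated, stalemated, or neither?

White to move; white king on e8.
In check: no.
Legal moves for White: Nh6, Nf6, Kf8, Kd8, Kf7, Kd7, Bxf4+, Bg3, Bg1, Nd3, Nxb3, Ne2, Na2, c4.
White has 14 legal moves and is not in check → neither.

neither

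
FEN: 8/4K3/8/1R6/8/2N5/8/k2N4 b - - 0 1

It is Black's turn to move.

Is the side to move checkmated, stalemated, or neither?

Black to move; black king on a1.
In check: no.
King squares — b1: attacked by Nc3; a2: attacked by Nc3; b2: attacked by Nd1.
Legal moves for Black: none.
Not in check and no legal moves → stalemate.

stalemate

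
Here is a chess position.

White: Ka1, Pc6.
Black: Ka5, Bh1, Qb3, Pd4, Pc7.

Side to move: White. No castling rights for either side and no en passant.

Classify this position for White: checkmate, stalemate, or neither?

stalemate

White to move; white king on a1.
In check: no.
King squares — b1: attacked by Qb3; a2: attacked by Qb3; b2: attacked by Qb3.
Legal moves for White: none.
Not in check and no legal moves → stalemate.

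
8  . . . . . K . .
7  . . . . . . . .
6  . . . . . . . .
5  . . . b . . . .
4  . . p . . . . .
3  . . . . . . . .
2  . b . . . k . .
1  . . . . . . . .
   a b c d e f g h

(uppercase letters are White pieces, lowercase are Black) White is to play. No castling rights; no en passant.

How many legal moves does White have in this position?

White to move; king on f8.
In check: no.
Legal moves: Ke8, Ke7.
Count: 2.

2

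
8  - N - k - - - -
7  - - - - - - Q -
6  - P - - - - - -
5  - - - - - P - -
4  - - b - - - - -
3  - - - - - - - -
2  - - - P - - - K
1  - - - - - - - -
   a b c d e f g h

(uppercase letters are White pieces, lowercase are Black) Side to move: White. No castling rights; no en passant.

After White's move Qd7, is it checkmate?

yes

After Qd7: black king on d8; in check: yes, from the white queen on d7.
King squares — c7: attacked by Pb6; d7: attacked by Nb8; e7: attacked by Qd7; c8: attacked by Qd7; e8: attacked by Qd7.
Black has no legal moves → checkmate.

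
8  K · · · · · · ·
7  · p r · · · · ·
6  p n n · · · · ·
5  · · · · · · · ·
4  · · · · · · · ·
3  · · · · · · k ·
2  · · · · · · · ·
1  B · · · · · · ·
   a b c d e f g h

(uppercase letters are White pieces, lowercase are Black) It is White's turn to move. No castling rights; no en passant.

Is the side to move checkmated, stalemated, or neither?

White to move; white king on a8.
In check: yes, from the black knight on b6.
King squares — a7: attacked by Nc6; b7: attacked by Rc7; b8: attacked by Nc6.
Legal moves for White: none.
In check with no legal moves → checkmate.

checkmate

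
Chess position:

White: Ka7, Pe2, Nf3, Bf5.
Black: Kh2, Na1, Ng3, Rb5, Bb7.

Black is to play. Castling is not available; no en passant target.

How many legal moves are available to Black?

Black to move; king on h2.
In check: yes, from the white knight on f3.
Legal moves: Kg2, Kh1, Bxf3.
Count: 3.

3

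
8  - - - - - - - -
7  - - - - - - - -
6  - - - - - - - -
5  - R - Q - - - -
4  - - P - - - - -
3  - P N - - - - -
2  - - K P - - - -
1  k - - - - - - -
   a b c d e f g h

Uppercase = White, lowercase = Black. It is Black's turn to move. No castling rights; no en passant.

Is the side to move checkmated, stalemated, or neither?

stalemate

Black to move; black king on a1.
In check: no.
King squares — b1: attacked by Kc2; a2: attacked by Nc3; b2: attacked by Kc2.
Legal moves for Black: none.
Not in check and no legal moves → stalemate.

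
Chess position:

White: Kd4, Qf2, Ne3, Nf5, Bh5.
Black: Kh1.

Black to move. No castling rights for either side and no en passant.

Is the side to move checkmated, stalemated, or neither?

stalemate

Black to move; black king on h1.
In check: no.
King squares — g1: attacked by Qf2; g2: attacked by Qf2; h2: attacked by Qf2.
Legal moves for Black: none.
Not in check and no legal moves → stalemate.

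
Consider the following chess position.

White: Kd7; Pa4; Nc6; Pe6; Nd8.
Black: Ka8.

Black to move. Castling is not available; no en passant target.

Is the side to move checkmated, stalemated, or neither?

Black to move; black king on a8.
In check: no.
King squares — a7: attacked by Nc6; b7: attacked by Nd8; b8: attacked by Nc6.
Legal moves for Black: none.
Not in check and no legal moves → stalemate.

stalemate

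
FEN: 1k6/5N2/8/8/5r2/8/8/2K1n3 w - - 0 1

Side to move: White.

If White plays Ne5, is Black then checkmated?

After Ne5: black king on b8; in check: no.
Black is not in check, so this cannot be checkmate.

no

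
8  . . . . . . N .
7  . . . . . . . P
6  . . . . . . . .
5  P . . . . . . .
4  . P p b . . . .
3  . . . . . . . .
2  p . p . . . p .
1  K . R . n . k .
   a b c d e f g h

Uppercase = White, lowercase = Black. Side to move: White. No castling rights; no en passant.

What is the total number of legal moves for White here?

White to move; king on a1.
In check: yes, from the black bishop on d4.
Legal moves: Kxa2.
Count: 1.

1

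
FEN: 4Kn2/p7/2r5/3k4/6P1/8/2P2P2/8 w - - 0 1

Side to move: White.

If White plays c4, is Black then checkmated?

no

After c4: black king on d5; in check: yes, from the white pawn on c4.
Black has 8 legal replies: Ke6, Kd6, Ke5, Kc5, Ke4, Kd4, Kxc4, Rxc4.
In check but a legal move exists → not checkmate.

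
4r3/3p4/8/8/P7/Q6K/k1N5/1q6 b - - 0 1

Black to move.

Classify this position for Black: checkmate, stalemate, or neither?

Black to move; black king on a2.
In check: yes, from the white queen on a3.
King squares — a1: attacked by Nc2; b1: own queen; b2: attacked by Qa3; a3: attacked by Nc2; b3: attacked by Qa3.
Legal moves for Black: none.
In check with no legal moves → checkmate.

checkmate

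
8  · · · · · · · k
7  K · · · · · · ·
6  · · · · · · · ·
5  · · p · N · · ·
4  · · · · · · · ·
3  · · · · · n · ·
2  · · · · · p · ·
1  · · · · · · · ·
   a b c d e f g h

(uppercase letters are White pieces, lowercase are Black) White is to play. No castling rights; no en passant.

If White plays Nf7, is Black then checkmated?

no

After Nf7: black king on h8; in check: yes, from the white knight on f7.
Black has 3 legal replies: Kg8, Kh7, Kg7.
In check but a legal move exists → not checkmate.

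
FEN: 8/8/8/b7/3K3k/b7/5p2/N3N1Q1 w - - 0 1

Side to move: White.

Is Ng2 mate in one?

no

After Ng2: black king on h4; in check: yes, from the white knight on g2.
Black has 5 legal replies: Kh5, Kg5, Kg4, Kh3, Kg3.
In check but a legal move exists → not checkmate.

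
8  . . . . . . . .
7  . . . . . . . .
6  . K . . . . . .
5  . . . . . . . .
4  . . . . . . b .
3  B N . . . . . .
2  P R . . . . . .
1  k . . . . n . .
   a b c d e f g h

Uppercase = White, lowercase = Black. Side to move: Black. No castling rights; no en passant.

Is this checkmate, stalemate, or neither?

checkmate

Black to move; black king on a1.
In check: yes, from the white knight on b3.
King squares — b1: attacked by Rb2; a2: attacked by Rb2; b2: attacked by Ba3.
Legal moves for Black: none.
In check with no legal moves → checkmate.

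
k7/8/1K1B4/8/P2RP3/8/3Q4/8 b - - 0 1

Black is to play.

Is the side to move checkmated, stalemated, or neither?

Black to move; black king on a8.
In check: no.
King squares — a7: attacked by Kb6; b7: attacked by Kb6; b8: attacked by Bd6.
Legal moves for Black: none.
Not in check and no legal moves → stalemate.

stalemate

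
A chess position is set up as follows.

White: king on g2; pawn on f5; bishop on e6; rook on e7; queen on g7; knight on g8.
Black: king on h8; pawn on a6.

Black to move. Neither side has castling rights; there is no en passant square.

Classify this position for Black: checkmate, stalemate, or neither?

checkmate

Black to move; black king on h8.
In check: yes, from the white queen on g7.
King squares — g7: attacked by Re7; h7: attacked by Qg7; g8: attacked by Be6.
Legal moves for Black: none.
In check with no legal moves → checkmate.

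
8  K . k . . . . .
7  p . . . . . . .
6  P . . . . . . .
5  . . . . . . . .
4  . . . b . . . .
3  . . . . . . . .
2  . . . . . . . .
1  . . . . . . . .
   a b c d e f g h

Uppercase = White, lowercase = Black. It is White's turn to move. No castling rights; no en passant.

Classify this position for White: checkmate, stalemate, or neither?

White to move; white king on a8.
In check: no.
King squares — a7: attacked by Bd4; b7: attacked by Kc8; b8: attacked by Kc8.
Legal moves for White: none.
Not in check and no legal moves → stalemate.

stalemate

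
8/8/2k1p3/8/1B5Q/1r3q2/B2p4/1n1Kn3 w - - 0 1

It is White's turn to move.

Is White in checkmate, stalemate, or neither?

White to move; white king on d1.
In check: yes, from the black queen on f3.
King squares — c1: attacked by Pd2; e1: attacked by Pd2; c2: attacked by Ne1; d2: attacked by Nb1; e2: attacked by Qf3.
Legal moves for White: none.
In check with no legal moves → checkmate.

checkmate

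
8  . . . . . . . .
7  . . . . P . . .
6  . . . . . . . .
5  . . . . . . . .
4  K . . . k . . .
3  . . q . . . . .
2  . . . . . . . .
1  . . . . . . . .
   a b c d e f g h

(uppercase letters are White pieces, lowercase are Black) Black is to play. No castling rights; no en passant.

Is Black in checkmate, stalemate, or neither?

neither

Black to move; black king on e4.
In check: no.
Legal moves for Black include: Kf5, Ke5, Kd5, Kf4, Kd4, Kf3, Ke3, Kd3, Qh8, Qc8, Qg7, Qc7, Qf6, Qc6+, Qe5, Qc5, Qa5+, Qd4+, ... (list truncated; more exist).
Black has legal moves and is not in check → neither.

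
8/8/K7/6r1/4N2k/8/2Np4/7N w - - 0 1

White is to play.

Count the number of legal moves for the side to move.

19

White to move; king on a6.
In check: no.
Legal moves: Kb7, Ka7, Kb6, Nf6, Nd6, Nxg5, Nc5, Neg3, Nc3, Nef2, Nxd2, Nd4, Nb4, Ne3, Na3, Ne1, Na1, Nhg3, Nhf2.
Count: 19.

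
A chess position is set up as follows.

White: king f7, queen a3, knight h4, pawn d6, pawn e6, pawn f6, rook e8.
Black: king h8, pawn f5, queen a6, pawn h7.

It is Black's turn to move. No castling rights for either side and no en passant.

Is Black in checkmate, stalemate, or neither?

Black to move; black king on h8.
In check: yes, from the white rook on e8.
King squares — g7: attacked by Pf6; h7: own pawn; g8: attacked by Kf7.
Legal moves for Black: none.
In check with no legal moves → checkmate.

checkmate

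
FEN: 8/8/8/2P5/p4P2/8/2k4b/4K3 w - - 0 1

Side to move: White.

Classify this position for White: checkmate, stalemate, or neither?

White to move; white king on e1.
In check: no.
Legal moves for White: Kf2, Ke2, Kf1, c6, f5.
White has 5 legal moves and is not in check → neither.

neither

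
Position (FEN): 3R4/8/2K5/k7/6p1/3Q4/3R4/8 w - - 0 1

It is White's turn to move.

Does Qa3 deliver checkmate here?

After Qa3: black king on a5; in check: yes, from the white queen on a3.
King squares — a4: attacked by Qa3; b4: attacked by Qa3; b5: attacked by Kc6; a6: attacked by Qa3; b6: attacked by Kc6.
Black has no legal moves → checkmate.

yes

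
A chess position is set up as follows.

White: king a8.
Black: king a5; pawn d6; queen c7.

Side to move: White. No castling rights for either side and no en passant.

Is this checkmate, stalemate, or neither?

White to move; white king on a8.
In check: no.
King squares — a7: attacked by Qc7; b7: attacked by Qc7; b8: attacked by Qc7.
Legal moves for White: none.
Not in check and no legal moves → stalemate.

stalemate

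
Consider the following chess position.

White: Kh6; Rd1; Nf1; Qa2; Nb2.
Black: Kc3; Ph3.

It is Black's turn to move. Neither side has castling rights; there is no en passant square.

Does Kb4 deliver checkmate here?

no

After Kb4: white king on h6; in check: no.
White is not in check, so this cannot be checkmate.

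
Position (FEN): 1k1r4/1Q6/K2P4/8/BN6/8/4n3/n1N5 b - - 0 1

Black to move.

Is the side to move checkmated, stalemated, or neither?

checkmate

Black to move; black king on b8.
In check: yes, from the white queen on b7.
King squares — a7: attacked by Ka6; b7: attacked by Ka6; c7: attacked by Pd6; a8: attacked by Qb7; c8: attacked by Qb7.
Legal moves for Black: none.
In check with no legal moves → checkmate.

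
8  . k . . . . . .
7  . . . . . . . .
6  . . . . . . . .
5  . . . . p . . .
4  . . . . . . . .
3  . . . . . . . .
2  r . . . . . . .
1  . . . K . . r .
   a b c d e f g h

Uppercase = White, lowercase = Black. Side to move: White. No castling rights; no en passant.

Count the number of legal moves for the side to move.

White to move; king on d1.
In check: yes, from the black rook on g1.
Legal moves: none.
Count: 0.

0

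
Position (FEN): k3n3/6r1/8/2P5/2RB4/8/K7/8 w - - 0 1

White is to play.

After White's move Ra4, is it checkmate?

no

After Ra4: black king on a8; in check: yes, from the white rook on a4.
Black has 3 legal replies: Kb8, Kb7, Ra7.
In check but a legal move exists → not checkmate.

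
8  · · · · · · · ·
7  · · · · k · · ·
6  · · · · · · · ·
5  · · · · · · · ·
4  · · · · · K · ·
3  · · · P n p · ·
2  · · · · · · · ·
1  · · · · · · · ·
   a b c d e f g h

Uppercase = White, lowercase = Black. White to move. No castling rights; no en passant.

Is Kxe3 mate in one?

no

After Kxe3: black king on e7; in check: no.
Black is not in check, so this cannot be checkmate.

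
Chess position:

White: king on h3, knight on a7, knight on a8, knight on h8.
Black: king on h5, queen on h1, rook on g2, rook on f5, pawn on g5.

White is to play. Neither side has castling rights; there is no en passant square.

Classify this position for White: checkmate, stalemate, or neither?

checkmate

White to move; white king on h3.
In check: yes, from the black queen on h1.
King squares — g2: attacked by Qh1; h2: attacked by Qh1; g3: attacked by Rg2; g4: attacked by Rg2; h4: attacked by Qh1.
Legal moves for White: none.
In check with no legal moves → checkmate.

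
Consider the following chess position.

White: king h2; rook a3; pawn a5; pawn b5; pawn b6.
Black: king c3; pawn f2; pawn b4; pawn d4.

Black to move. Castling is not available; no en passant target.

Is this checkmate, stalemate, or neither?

neither

Black to move; black king on c3.
In check: yes, from the white rook on a3.
Legal moves for Black: Kc4, Kd2, Kc2, Kb2, bxa3, b3.
Black is in check but has 6 legal moves → neither.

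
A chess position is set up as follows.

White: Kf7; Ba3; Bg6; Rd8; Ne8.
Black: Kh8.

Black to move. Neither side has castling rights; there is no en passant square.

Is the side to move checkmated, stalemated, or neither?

stalemate

Black to move; black king on h8.
In check: no.
King squares — g7: attacked by Kf7; h7: attacked by Bg6; g8: attacked by Kf7.
Legal moves for Black: none.
Not in check and no legal moves → stalemate.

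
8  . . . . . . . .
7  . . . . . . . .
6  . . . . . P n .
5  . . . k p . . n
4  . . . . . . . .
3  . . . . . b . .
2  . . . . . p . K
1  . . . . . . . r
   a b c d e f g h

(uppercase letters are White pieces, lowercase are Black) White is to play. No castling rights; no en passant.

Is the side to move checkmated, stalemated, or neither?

checkmate

White to move; white king on h2.
In check: yes, from the black rook on h1.
King squares — g1: attacked by Rh1; h1: attacked by Bf3; g2: attacked by Bf3; g3: attacked by Nh5; h3: attacked by Rh1.
Legal moves for White: none.
In check with no legal moves → checkmate.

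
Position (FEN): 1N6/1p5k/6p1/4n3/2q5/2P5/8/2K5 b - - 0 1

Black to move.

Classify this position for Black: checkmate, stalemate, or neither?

neither

Black to move; black king on h7.
In check: no.
Legal moves for Black include: Kh8, Kg8, Kg7, Kh6, Nf7, Nd7, Nc6, Ng4, Nf3, Nd3+, Qg8, Qc8, Qf7, Qc7, Qe6, Qc6, Qa6, Qd5, ... (list truncated; more exist).
Black has legal moves and is not in check → neither.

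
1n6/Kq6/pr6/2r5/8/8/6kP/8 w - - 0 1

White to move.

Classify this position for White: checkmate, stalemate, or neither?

checkmate

White to move; white king on a7.
In check: yes, from the black queen on b7.
King squares — a6: attacked by Rb6; b6: attacked by Qb7; b7: attacked by Rb6; a8: attacked by Qb7; b8: attacked by Qb7.
Legal moves for White: none.
In check with no legal moves → checkmate.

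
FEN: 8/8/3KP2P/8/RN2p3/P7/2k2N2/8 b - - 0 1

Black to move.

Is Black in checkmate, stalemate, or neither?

neither

Black to move; black king on c2.
In check: yes, from the white knight on b4.
King squares — b1: available; c1: available; d1: attacked by Nf2; b2: available; d2: available; b3: available; c3: available; d3: attacked by Nf2.
Legal moves for Black: Kc3, Kb3, Kd2, Kb2, Kc1, Kb1.
Black is in check but has 6 legal moves → neither.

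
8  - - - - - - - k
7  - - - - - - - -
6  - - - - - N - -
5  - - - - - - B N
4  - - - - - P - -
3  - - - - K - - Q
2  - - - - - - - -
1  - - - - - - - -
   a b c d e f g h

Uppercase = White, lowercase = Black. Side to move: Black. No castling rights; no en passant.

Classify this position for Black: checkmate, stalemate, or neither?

stalemate

Black to move; black king on h8.
In check: no.
King squares — g7: attacked by Nh5; h7: attacked by Nf6; g8: attacked by Nf6.
Legal moves for Black: none.
Not in check and no legal moves → stalemate.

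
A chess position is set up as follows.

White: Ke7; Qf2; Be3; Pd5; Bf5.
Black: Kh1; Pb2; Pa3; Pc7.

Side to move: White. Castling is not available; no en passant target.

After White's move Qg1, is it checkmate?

After Qg1: black king on h1; in check: yes, from the white queen on g1.
King squares — g1: attacked by Be3; g2: attacked by Qg1; h2: attacked by Qg1.
Black has no legal moves → checkmate.

yes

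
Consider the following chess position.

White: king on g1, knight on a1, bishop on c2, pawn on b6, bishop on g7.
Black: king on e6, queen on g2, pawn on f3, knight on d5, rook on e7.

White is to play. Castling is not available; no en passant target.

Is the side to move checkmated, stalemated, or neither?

checkmate

White to move; white king on g1.
In check: yes, from the black queen on g2.
King squares — f1: attacked by Qg2; h1: attacked by Qg2; f2: attacked by Qg2; g2: attacked by Pf3; h2: attacked by Qg2.
Legal moves for White: none.
In check with no legal moves → checkmate.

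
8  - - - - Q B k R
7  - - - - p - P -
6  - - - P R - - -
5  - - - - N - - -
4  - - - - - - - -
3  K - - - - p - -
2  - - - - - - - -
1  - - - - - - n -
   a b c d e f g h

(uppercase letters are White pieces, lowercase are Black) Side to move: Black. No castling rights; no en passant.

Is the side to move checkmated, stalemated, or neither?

checkmate

Black to move; black king on g8.
In check: yes, from the white rook on h8.
King squares — f7: attacked by Ne5; g7: attacked by Bf8; h7: attacked by Rh8; f8: attacked by Pg7; h8: attacked by Pg7.
Legal moves for Black: none.
In check with no legal moves → checkmate.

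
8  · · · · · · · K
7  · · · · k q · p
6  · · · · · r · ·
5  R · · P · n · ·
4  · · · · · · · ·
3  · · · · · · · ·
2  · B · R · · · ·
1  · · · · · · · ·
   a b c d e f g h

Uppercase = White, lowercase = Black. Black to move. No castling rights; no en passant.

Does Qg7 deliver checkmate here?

After Qg7: white king on h8; in check: yes, from the black queen on g7.
King squares — g7: attacked by Nf5; h7: attacked by Qg7; g8: attacked by Qg7.
White has no legal moves → checkmate.

yes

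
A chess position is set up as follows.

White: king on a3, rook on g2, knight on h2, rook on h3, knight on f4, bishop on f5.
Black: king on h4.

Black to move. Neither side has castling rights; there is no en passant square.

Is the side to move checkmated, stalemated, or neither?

Black to move; black king on h4.
In check: yes, from the white rook on h3.
King squares — g3: attacked by Rg2; h3: attacked by Nf4; g4: attacked by Rg2; g5: attacked by Rg2; h5: attacked by Rh3.
Legal moves for Black: none.
In check with no legal moves → checkmate.

checkmate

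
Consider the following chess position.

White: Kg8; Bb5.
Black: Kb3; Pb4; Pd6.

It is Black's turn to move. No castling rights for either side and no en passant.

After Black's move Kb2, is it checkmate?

no

After Kb2: white king on g8; in check: no.
White is not in check, so this cannot be checkmate.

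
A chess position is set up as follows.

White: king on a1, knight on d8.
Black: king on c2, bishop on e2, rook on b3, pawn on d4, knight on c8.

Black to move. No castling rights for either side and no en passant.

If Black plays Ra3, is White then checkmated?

After Ra3: white king on a1; in check: yes, from the black rook on a3.
King squares — b1: attacked by Kc2; a2: attacked by Ra3; b2: attacked by Kc2.
White has no legal moves → checkmate.

yes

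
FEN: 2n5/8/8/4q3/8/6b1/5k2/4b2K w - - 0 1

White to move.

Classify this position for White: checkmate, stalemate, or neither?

White to move; white king on h1.
In check: no.
King squares — g1: attacked by Kf2; g2: attacked by Kf2; h2: attacked by Bg3.
Legal moves for White: none.
Not in check and no legal moves → stalemate.

stalemate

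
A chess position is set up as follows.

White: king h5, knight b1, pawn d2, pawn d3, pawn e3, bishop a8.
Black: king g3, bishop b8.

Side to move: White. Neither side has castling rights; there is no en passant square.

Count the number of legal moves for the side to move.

White to move; king on h5.
In check: no.
Legal moves: Bb7, Bc6, Bd5, Be4, Bf3, Bg2, Bh1, Kh6, Kg6, Kg5, Nc3, Na3, e4, d4.
Count: 14.

14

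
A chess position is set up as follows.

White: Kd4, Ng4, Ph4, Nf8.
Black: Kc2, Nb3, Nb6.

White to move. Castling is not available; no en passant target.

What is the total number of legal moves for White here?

3

White to move; king on d4.
In check: yes, from the black knight on b3.
Legal moves: Ke5, Ke4, Ke3.
Count: 3.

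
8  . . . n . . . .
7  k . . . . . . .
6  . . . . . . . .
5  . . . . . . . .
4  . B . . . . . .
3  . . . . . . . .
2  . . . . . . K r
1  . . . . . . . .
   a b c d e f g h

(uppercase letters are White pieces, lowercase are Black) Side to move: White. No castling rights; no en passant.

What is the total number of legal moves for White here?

5

White to move; king on g2.
In check: yes, from the black rook on h2.
Legal moves: Kg3, Kf3, Kxh2, Kg1, Kf1.
Count: 5.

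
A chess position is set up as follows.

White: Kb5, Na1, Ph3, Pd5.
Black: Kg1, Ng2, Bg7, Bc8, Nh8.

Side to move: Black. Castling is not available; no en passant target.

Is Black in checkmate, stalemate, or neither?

Black to move; black king on g1.
In check: no.
Legal moves for Black include: Nf7, Ng6, Bd7+, Bb7, Be6, Ba6+, Bf5, Bg4, Bxh3, Bf8, Bh6, Bf6, Be5, Bd4, Bc3, Bb2, Bxa1, Nh4, ... (list truncated; more exist).
Black has legal moves and is not in check → neither.

neither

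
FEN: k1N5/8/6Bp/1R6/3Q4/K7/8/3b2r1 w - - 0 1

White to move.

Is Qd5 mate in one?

After Qd5: black king on a8; in check: yes, from the white queen on d5.
King squares — a7: attacked by Nc8; b7: attacked by Rb5; b8: attacked by Rb5.
Black has no legal moves → checkmate.

yes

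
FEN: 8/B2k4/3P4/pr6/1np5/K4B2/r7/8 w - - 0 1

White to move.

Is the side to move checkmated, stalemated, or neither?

checkmate

White to move; white king on a3.
In check: yes, from the black rook on a2.
King squares — a2: attacked by Nb4; b2: attacked by Ra2; b3: attacked by Pc4; a4: attacked by Ra2; b4: attacked by Pa5.
Legal moves for White: none.
In check with no legal moves → checkmate.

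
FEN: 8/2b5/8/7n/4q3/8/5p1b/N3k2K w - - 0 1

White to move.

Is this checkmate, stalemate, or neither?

White to move; white king on h1.
In check: yes, from the black queen on e4.
King squares — g1: attacked by Pf2; g2: attacked by Qe4; h2: attacked by Bc7.
Legal moves for White: none.
In check with no legal moves → checkmate.

checkmate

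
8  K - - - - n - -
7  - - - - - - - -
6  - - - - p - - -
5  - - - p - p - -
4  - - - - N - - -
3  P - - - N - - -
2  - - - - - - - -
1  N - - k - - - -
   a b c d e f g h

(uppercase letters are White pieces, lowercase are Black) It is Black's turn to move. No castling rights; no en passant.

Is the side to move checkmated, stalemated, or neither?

Black to move; black king on d1.
In check: yes, from the white knight on e3.
Legal moves for Black: Ke2, Ke1, Kc1.
Black is in check but has 3 legal moves → neither.

neither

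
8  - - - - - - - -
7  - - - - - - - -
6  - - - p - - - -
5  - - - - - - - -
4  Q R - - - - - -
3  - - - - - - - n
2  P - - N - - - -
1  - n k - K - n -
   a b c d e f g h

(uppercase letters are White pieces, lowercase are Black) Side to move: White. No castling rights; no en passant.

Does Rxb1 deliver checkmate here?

yes

After Rxb1: black king on c1; in check: yes, from the white rook on b1.
King squares — b1: attacked by Nd2; d1: attacked by Rb1; b2: attacked by Rb1; c2: attacked by Qa4; d2: attacked by Ke1.
Black has no legal moves → checkmate.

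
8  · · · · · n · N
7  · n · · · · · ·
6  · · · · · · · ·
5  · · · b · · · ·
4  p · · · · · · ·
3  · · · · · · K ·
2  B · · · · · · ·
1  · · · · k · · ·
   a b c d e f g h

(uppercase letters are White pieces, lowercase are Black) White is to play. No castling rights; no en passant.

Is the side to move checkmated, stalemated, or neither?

White to move; white king on g3.
In check: no.
Legal moves for White: Nf7, Ng6, Kh4, Kg4, Kf4, Kh3, Kh2, Bxd5, Bc4, Bb3, Bb1.
White has 11 legal moves and is not in check → neither.

neither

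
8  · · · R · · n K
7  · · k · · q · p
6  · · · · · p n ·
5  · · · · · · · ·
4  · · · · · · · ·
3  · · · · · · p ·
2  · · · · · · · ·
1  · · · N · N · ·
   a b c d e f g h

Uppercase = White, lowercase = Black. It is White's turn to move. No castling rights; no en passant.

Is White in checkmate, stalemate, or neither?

White to move; white king on h8.
In check: yes, from the black knight on g6.
King squares — g7: attacked by Qf7; h7: attacked by Qf7; g8: attacked by Qf7.
Legal moves for White: none.
In check with no legal moves → checkmate.

checkmate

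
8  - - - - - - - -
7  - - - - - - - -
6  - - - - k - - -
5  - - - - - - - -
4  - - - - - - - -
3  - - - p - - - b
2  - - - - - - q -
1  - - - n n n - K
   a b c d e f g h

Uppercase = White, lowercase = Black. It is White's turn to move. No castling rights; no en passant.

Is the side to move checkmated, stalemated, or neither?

checkmate

White to move; white king on h1.
In check: yes, from the black queen on g2.
King squares — g1: attacked by Qg2; g2: attacked by Ne1; h2: attacked by Nf1.
Legal moves for White: none.
In check with no legal moves → checkmate.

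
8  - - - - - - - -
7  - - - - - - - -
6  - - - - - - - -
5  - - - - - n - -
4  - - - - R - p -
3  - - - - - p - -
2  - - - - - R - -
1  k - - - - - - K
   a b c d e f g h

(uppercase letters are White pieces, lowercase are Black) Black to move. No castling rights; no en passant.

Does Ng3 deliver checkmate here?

After Ng3: white king on h1; in check: yes, from the black knight on g3.
White has 2 legal replies: Kh2, Kg1.
In check but a legal move exists → not checkmate.

no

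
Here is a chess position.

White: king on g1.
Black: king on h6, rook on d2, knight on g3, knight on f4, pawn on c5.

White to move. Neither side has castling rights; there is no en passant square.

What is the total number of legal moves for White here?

0

White to move; king on g1.
In check: no.
Legal moves: none.
Count: 0.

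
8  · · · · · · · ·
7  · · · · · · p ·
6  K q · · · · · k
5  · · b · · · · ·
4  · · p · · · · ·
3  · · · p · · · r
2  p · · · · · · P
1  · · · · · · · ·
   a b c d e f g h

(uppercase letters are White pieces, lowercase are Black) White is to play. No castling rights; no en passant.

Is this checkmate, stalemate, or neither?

White to move; white king on a6.
In check: yes, from the black queen on b6.
King squares — a5: attacked by Qb6; b5: attacked by Qb6; b6: attacked by Bc5; a7: attacked by Qb6; b7: attacked by Qb6.
Legal moves for White: none.
In check with no legal moves → checkmate.

checkmate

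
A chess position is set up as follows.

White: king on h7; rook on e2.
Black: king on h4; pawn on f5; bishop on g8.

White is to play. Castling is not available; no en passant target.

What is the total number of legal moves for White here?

White to move; king on h7.
In check: yes, from the black bishop on g8.
Legal moves: Kh8, Kxg8, Kg7, Kh6, Kg6.
Count: 5.

5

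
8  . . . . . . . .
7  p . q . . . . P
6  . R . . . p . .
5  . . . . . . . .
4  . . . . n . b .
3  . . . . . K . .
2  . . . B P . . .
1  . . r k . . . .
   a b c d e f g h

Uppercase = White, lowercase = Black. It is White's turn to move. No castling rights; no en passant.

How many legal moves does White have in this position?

4

White to move; king on f3.
In check: yes, from the black bishop on g4.
Legal moves: Kxg4, Kxe4, Ke3, Kg2.
Count: 4.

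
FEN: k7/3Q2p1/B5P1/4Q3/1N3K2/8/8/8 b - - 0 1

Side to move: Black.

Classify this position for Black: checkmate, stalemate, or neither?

stalemate

Black to move; black king on a8.
In check: no.
King squares — a7: attacked by Qd7; b7: attacked by Ba6; b8: attacked by Qe5.
Legal moves for Black: none.
Not in check and no legal moves → stalemate.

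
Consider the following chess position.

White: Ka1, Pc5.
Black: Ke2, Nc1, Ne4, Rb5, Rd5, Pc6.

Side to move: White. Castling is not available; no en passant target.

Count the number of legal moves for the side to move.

0

White to move; king on a1.
In check: no.
Legal moves: none.
Count: 0.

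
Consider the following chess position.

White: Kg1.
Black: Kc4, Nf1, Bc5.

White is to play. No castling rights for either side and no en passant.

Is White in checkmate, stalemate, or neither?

White to move; white king on g1.
In check: yes, from the black bishop on c5.
King squares — f1: available; h1: available; f2: attacked by Bc5; g2: available; h2: attacked by Nf1.
Legal moves for White: Kg2, Kh1, Kxf1.
White is in check but has 3 legal moves → neither.

neither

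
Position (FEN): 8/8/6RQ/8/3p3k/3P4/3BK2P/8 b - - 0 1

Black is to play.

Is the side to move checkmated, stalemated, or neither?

Black to move; black king on h4.
In check: yes, from the white queen on h6.
King squares — g3: attacked by Ph2; h3: attacked by Qh6; g4: attacked by Rg6; g5: attacked by Bd2; h5: attacked by Qh6.
Legal moves for Black: none.
In check with no legal moves → checkmate.

checkmate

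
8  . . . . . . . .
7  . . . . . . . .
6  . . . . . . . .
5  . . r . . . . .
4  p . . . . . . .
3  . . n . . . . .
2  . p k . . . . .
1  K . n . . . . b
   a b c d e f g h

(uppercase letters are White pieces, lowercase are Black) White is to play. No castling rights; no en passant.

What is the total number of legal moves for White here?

0

White to move; king on a1.
In check: yes, from the black pawn on b2.
Legal moves: none.
Count: 0.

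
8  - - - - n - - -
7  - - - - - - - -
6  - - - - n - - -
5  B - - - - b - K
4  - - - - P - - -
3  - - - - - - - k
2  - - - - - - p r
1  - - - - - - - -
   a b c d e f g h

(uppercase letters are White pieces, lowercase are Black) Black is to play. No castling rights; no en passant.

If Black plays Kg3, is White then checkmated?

yes

After Kg3: white king on h5; in check: yes, from the black rook on h2.
King squares — g4: attacked by Kg3; h4: attacked by Rh2; g5: attacked by Ne6; g6: attacked by Bf5; h6: attacked by Rh2.
White has no legal moves → checkmate.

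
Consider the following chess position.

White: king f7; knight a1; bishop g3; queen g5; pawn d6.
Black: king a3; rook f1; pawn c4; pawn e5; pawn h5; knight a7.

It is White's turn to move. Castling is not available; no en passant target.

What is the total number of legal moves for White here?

White to move; king on f7.
In check: yes, from the black rook on f1.
Legal moves: Kg8, Ke8, Kg7, Ke7, Kg6, Ke6, Qf6, Qf5, Qf4, Bf4, Bf2.
Count: 11.

11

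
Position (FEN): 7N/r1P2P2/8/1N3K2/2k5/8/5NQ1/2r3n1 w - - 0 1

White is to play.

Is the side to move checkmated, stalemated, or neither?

White to move; white king on f5.
In check: no.
Legal moves for White include: Ng6, Kg6, Kf6, Ke6, Kg5, Ke5, Kg4, Kf4, Ke4, Nxa7, Nd6+, Nd4, Nc3, Na3+, Qg8, Qa8, Qg7, Qb7, ... (list truncated; more exist).
White has legal moves and is not in check → neither.

neither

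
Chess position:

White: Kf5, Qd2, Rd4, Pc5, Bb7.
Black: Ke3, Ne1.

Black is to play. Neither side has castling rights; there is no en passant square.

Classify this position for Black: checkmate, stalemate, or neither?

Black to move; black king on e3.
In check: yes, from the white queen on d2.
King squares — d2: attacked by Rd4; e2: attacked by Qd2; f2: attacked by Qd2; d3: attacked by Qd2; f3: attacked by Bb7; d4: attacked by Qd2; e4: attacked by Rd4; f4: attacked by Qd2.
Legal moves for Black: none.
In check with no legal moves → checkmate.

checkmate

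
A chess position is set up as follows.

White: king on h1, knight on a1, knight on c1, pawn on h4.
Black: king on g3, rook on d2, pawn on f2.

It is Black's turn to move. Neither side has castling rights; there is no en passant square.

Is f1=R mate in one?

yes

After f1=R: white king on h1; in check: yes, from the black rook on f1.
King squares — g1: attacked by Rf1; g2: attacked by Rd2; h2: attacked by Rd2.
White has no legal moves → checkmate.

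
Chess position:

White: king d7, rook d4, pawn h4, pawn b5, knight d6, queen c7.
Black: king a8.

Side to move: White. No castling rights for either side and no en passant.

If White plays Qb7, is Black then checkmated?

After Qb7: black king on a8; in check: yes, from the white queen on b7.
King squares — a7: attacked by Qb7; b7: attacked by Nd6; b8: attacked by Qb7.
Black has no legal moves → checkmate.

yes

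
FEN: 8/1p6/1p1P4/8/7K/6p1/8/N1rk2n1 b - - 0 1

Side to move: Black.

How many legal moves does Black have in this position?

17

Black to move; king on d1.
In check: no.
Legal moves: Nh3, Nf3+, Ne2, Ke2, Kd2, Ke1, Rc8, Rc7, Rc6, Rc5, Rc4+, Rc3, Rc2, Rb1, Rxa1, b5, g2.
Count: 17.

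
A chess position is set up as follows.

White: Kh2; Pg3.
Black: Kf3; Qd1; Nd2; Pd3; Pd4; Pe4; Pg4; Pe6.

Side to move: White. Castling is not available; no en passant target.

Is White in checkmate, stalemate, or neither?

White to move; white king on h2.
In check: no.
King squares — g1: attacked by Qd1; h1: attacked by Qd1; g2: attacked by Kf3; g3: own pawn; h3: attacked by Pg4.
Legal moves for White: none.
Not in check and no legal moves → stalemate.

stalemate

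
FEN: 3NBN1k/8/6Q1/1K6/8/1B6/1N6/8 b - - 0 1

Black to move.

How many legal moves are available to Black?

0

Black to move; king on h8.
In check: no.
Legal moves: none.
Count: 0.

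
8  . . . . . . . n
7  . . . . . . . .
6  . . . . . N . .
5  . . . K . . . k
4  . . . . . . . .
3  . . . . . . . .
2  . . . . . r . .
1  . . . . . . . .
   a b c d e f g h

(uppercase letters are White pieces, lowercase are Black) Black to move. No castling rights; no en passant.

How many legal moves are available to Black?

Black to move; king on h5.
In check: yes, from the white knight on f6.
Legal moves: Kh6, Kg6, Kg5, Kh4, Rxf6.
Count: 5.

5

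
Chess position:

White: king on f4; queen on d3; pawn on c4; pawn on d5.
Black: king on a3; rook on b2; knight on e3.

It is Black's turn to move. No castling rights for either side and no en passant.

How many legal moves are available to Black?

Black to move; king on a3.
In check: yes, from the white queen on d3.
Legal moves: Kb4, Ka4, Ka2, Rb3.
Count: 4.

4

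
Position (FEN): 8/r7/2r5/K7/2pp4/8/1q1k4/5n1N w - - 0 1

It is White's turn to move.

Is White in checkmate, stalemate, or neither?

checkmate

White to move; white king on a5.
In check: yes, from the black rook on a7.
King squares — a4: attacked by Ra7; b4: attacked by Qb2; b5: attacked by Qb2; a6: attacked by Rc6; b6: attacked by Qb2.
Legal moves for White: none.
In check with no legal moves → checkmate.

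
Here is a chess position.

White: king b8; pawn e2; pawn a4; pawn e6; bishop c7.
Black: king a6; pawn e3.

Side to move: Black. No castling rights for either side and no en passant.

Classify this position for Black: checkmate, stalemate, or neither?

stalemate

Black to move; black king on a6.
In check: no.
King squares — a5: attacked by Bc7; b5: attacked by Pa4; b6: attacked by Bc7; a7: attacked by Kb8; b7: attacked by Kb8.
Legal moves for Black: none.
Not in check and no legal moves → stalemate.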